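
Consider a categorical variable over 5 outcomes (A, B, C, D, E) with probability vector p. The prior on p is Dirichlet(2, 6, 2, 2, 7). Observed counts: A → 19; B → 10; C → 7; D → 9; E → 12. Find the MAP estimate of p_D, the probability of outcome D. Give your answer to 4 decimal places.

The posterior is Dirichlet(αᵢ + nᵢ) = Dirichlet(21, 16, 9, 11, 19).
For a Dirichlet(a₁,…,a_K) with all aᵢ > 1, the mode has j-th component (aⱼ − 1)/(Σaᵢ − K).
Here Σaᵢ = 76 and K = 5, so p_D = (11 − 1)/(76 − 5) = 10/71 ≈ 0.1408.

MAP estimate of p_D = 0.1408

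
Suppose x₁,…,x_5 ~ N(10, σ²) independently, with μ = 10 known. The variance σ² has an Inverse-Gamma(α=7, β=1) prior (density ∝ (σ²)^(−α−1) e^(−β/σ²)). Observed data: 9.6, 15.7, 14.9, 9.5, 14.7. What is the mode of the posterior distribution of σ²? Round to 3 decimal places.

Sum of squared deviations about the known mean: SS = (9.6−10)² + (15.7−10)² + (14.9−10)² + (9.5−10)² + (14.7−10)² = 79.
The Normal likelihood contributes (σ²)^(−n/2) exp(−SS/(2σ²)), so the posterior is Inverse-Gamma(α + n/2, β + SS/2) = Inverse-Gamma(9.5, 40.5).
The mode of Inverse-Gamma(a, b) is b/(a+1) = 40.5/10.5 ≈ 3.857.

σ̂²_MAP = 3.857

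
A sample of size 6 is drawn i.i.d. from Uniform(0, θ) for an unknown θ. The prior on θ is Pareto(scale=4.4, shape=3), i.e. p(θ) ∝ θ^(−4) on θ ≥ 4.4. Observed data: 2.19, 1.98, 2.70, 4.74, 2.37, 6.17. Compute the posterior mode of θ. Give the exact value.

The Uniform(0, θ) likelihood is θ^(−n) for θ ≥ max(xᵢ), zero otherwise. Here max(xᵢ) = 6.17.
Posterior ∝ θ^(−4) · θ^(−6) = θ^(−10) on θ ≥ max(4.4, 6.17) = 6.17.
This density is strictly decreasing in θ, so the posterior mode lies at the lower boundary of the support.

θ̂_MAP = 6.17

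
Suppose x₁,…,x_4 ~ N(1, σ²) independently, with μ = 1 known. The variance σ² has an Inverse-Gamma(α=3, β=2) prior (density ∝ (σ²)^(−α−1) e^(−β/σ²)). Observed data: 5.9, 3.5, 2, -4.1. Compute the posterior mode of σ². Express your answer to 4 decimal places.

Sum of squared deviations about the known mean: SS = (5.9−1)² + (3.5−1)² + (2−1)² + (-4.1−1)² = 57.27.
The Normal likelihood contributes (σ²)^(−n/2) exp(−SS/(2σ²)), so the posterior is Inverse-Gamma(α + n/2, β + SS/2) = Inverse-Gamma(5, 30.635).
The mode of Inverse-Gamma(a, b) is b/(a+1) = 30.635/6 ≈ 5.1058.

σ̂²_MAP = 5.1058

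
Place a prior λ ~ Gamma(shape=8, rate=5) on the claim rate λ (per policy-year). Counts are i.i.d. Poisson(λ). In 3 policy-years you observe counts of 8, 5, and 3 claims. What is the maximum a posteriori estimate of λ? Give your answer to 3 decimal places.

λ̂_MAP = 2.875

Σxᵢ = 8+5+3 = 16, with n = 3.
Posterior ∝ λ^7e^(−5λ) · λ^16e^(−3λ) = λ^23e^(−8λ), i.e. Gamma(shape=24, rate=8).
The mode of a Gamma(a, b) with a ≥ 1 (shape–rate) is (a−1)/b = 23/8 ≈ 2.875.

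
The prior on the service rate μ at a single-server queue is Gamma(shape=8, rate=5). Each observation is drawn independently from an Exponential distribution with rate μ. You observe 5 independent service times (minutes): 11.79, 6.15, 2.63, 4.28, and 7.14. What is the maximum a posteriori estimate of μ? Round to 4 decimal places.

μ̂_MAP = 0.3244

The Exponential(rate=μ) likelihood is ∝ μ^n e^(−μΣtᵢ). Here n = 5 and Σtᵢ = 11.79 + 6.15 + 2.63 + 4.28 + 7.14 = 31.99.
Posterior ∝ μ^7e^(−5μ) · μ^5e^(−31.99μ) = μ^12e^(−36.99μ), i.e. Gamma(13, 36.99).
Mode = (a−1)/b = 12/36.99 ≈ 0.3244.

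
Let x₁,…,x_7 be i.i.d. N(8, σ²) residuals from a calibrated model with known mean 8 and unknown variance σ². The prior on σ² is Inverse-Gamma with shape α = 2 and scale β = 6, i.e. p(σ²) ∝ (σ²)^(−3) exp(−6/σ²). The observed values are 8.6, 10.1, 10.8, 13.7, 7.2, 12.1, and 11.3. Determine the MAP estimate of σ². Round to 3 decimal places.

Sum of squared deviations about the known mean: SS = (8.6−8)² + (10.1−8)² + (10.8−8)² + (13.7−8)² + (7.2−8)² + (12.1−8)² + (11.3−8)² = 73.44.
The Normal likelihood contributes (σ²)^(−n/2) exp(−SS/(2σ²)), so the posterior is Inverse-Gamma(α + n/2, β + SS/2) = Inverse-Gamma(5.5, 42.72).
The mode of Inverse-Gamma(a, b) is b/(a+1) = 42.72/6.5 ≈ 6.572.

σ̂²_MAP = 6.572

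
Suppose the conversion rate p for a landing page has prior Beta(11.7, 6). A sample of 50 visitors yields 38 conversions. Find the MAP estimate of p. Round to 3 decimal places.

p̂_MAP = 0.741

Prior: Beta(11.7, 6).
Data: 38 successes in 50 trials. The binomial likelihood contributes p^38(1−p)^12, so the posterior is Beta(11.7+38, 6+12) = Beta(49.7, 18).
For Beta(a, b) with a, b > 1 the mode is (a−1)/(a+b−2) = 48.7/65.7 ≈ 0.741.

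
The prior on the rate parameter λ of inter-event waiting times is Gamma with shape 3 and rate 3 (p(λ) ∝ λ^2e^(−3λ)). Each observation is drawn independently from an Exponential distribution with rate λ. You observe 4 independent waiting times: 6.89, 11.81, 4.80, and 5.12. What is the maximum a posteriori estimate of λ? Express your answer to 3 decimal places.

The Exponential(rate=λ) likelihood is ∝ λ^n e^(−λΣtᵢ). Here n = 4 and Σtᵢ = 6.89 + 11.81 + 4.80 + 5.12 = 28.62.
Posterior ∝ λ^2e^(−3λ) · λ^4e^(−28.62λ) = λ^6e^(−31.62λ), i.e. Gamma(7, 31.62).
Mode = (a−1)/b = 6/31.62 ≈ 0.190.

λ̂_MAP = 0.190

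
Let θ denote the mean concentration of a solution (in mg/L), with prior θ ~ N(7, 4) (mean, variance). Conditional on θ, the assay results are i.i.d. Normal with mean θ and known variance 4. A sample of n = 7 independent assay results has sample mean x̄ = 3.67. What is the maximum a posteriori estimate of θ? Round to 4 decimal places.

n = 7, x̄ = 3.67.
For a Normal prior and Normal likelihood with known variance, the posterior is Normal; its mode equals its mean, the precision-weighted average.
Prior precision 1/σ₀² = 1/4 = 0.25; data precision n/σ² = 7/4 = 1.75.
θ̂ = (0.25·7 + 1.75·3.67) / (0.25 + 1.75) = 8.1725/2 = 4.08625 ≈ 4.0863.

θ̂_MAP = 4.0863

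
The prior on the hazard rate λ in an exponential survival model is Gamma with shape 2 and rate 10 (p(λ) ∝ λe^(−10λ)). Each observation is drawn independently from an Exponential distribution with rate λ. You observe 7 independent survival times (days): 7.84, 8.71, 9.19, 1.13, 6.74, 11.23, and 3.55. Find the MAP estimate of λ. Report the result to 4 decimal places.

The Exponential(rate=λ) likelihood is ∝ λ^n e^(−λΣtᵢ). Here n = 7 and Σtᵢ = 7.84 + 8.71 + 9.19 + 1.13 + 6.74 + 11.23 + 3.55 = 48.39.
Posterior ∝ λe^(−10λ) · λ^7e^(−48.39λ) = λ^8e^(−58.39λ), i.e. Gamma(9, 58.39).
Mode = (a−1)/b = 8/58.39 ≈ 0.1370.

λ̂_MAP = 0.1370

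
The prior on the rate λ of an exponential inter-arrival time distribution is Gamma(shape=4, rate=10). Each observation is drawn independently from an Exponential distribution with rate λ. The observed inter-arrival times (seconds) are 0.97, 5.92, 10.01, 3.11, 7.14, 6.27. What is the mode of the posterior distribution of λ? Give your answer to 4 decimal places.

λ̂_MAP = 0.2073

The Exponential(rate=λ) likelihood is ∝ λ^n e^(−λΣtᵢ). Here n = 6 and Σtᵢ = 0.97 + 5.92 + 10.01 + 3.11 + 7.14 + 6.27 = 33.42.
Posterior ∝ λ^3e^(−10λ) · λ^6e^(−33.42λ) = λ^9e^(−43.42λ), i.e. Gamma(10, 43.42).
Mode = (a−1)/b = 9/43.42 ≈ 0.2073.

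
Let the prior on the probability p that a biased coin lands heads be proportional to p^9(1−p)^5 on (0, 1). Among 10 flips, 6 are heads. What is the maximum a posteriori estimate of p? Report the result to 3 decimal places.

p̂_MAP = 0.625

The prior density ∝ p^9(1−p)^5 is the kernel of Beta(10, 6).
Data: 6 successes in 10 trials. The binomial likelihood contributes p^6(1−p)^4, so the posterior is Beta(10+6, 6+4) = Beta(16, 10).
For Beta(a, b) with a, b > 1 the mode is (a−1)/(a+b−2) = 15/24 ≈ 0.625.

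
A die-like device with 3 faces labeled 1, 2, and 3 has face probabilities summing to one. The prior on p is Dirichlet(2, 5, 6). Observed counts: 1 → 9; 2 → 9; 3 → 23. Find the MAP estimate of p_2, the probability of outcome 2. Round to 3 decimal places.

The posterior is Dirichlet(αᵢ + nᵢ) = Dirichlet(11, 14, 29).
For a Dirichlet(a₁,…,a_K) with all aᵢ > 1, the mode has j-th component (aⱼ − 1)/(Σaᵢ − K).
Here Σaᵢ = 54 and K = 3, so p_2 = (14 − 1)/(54 − 3) = 13/51 ≈ 0.255.

MAP estimate: 0.255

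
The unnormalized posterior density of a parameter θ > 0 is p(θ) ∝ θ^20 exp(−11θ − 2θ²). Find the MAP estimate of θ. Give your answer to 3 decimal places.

ℓ'(θ) = 20/θ − 11 − 4θ. Setting this to zero and multiplying by θ: 4θ² + 11θ − 20 = 0.
θ = (−11 + √(11² + 4·4·20)) / (2·4) = (−11 + √441) / 8 = (−11 + 21)/8 = 5/4.
ℓ''(θ) = −20/θ² − 4 < 0, confirming a maximum.

θ̂_MAP = 1.250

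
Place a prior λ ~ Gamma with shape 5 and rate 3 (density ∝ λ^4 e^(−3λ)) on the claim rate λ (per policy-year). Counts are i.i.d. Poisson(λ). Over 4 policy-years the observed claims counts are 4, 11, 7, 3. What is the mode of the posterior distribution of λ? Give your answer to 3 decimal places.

Σxᵢ = 4+11+7+3 = 25, with n = 4.
Posterior ∝ λ^4e^(−3λ) · λ^25e^(−4λ) = λ^29e^(−7λ), i.e. Gamma(shape=30, rate=7).
The mode of a Gamma(a, b) with a ≥ 1 (shape–rate) is (a−1)/b = 29/7 ≈ 4.143.

λ̂_MAP = 4.143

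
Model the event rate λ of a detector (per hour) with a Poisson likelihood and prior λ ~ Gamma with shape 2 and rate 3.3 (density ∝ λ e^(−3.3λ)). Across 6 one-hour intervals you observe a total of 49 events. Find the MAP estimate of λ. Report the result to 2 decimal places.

Σxᵢ = 49, n = 6.
Posterior ∝ λe^(−3.3λ) · λ^49e^(−6λ) = λ^50e^(−9.3λ), i.e. Gamma(shape=51, rate=9.3).
The mode of a Gamma(a, b) with a ≥ 1 (shape–rate) is (a−1)/b = 50/9.3 ≈ 5.38.

λ̂_MAP = 5.38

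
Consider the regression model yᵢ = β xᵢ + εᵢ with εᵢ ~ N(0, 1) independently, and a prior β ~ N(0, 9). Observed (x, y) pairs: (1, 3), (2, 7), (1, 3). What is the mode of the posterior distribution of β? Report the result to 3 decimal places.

β̂_MAP = 3.273

log p(β | y) = −Σ(yᵢ − βxᵢ)²/(2·1) − β²/(2·9) + const.
Setting the derivative to zero: Σxᵢ(yᵢ − βxᵢ)/1 − β/9 = 0, so β = Σxᵢyᵢ / (Σxᵢ² + σ²/τ²).
Σxᵢyᵢ = 1·3 + 2·7 + 1·3 = 20; Σxᵢ² = 6; σ²/τ² = 1/9.
β̂_MAP = 20 / (6 + 1/9) = 20/(55/9) = 36/11 ≈ 3.273.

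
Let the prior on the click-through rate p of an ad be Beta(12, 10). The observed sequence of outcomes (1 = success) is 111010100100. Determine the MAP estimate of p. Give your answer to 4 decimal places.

p̂_MAP = 0.5313

Prior: Beta(12, 10).
Data: 6 successes in 12 trials (from the sequence). The binomial likelihood contributes p^6(1−p)^6, so the posterior is Beta(12+6, 10+6) = Beta(18, 16).
For Beta(a, b) with a, b > 1 the mode is (a−1)/(a+b−2) = 17/32 ≈ 0.5313.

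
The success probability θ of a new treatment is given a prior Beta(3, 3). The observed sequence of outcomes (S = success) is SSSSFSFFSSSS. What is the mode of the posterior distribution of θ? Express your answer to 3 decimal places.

θ̂_MAP = 0.688

Prior: Beta(3, 3).
Data: 9 successes in 12 trials (from the sequence). The binomial likelihood contributes θ^9(1−θ)^3, so the posterior is Beta(3+9, 3+3) = Beta(12, 6).
For Beta(a, b) with a, b > 1 the mode is (a−1)/(a+b−2) = 11/16 ≈ 0.688.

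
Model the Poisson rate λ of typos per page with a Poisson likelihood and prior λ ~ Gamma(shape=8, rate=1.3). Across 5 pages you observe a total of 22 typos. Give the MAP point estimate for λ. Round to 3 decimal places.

Σxᵢ = 22, n = 5.
Posterior ∝ λ^7e^(−1.3λ) · λ^22e^(−5λ) = λ^29e^(−6.3λ), i.e. Gamma(shape=30, rate=6.3).
The mode of a Gamma(a, b) with a ≥ 1 (shape–rate) is (a−1)/b = 29/6.3 ≈ 4.603.

λ̂_MAP = 4.603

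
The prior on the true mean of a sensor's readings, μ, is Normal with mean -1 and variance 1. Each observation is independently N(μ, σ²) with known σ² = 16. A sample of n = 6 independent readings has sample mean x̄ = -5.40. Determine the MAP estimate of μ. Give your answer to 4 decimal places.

n = 6, x̄ = -5.40.
For a Normal prior and Normal likelihood with known variance, the posterior is Normal; its mode equals its mean, the precision-weighted average.
Prior precision 1/σ₀² = 1/1 = 1; data precision n/σ² = 6/16 = 0.375.
μ̂ = (1·(-1) + 0.375·(-5.4)) / (1 + 0.375) = (-3.025)/1.375 = -2.2000.

μ̂_MAP = -2.2000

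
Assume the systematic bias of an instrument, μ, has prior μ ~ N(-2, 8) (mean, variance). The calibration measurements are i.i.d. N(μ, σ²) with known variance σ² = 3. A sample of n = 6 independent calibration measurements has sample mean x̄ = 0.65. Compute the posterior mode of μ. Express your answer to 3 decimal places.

μ̂_MAP = 0.494

n = 6, x̄ = 0.65.
For a Normal prior and Normal likelihood with known variance, the posterior is Normal; its mode equals its mean, the precision-weighted average.
Prior precision 1/σ₀² = 1/8 = 0.125; data precision n/σ² = 6/3 = 2.
μ̂ = (0.125·(-2) + 2·0.65) / (0.125 + 2) = 1.05/2.125 = 42/85 ≈ 0.494.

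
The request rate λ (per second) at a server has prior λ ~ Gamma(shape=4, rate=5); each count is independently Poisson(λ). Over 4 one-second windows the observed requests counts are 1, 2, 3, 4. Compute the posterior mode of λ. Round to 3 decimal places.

Σxᵢ = 1+2+3+4 = 10, with n = 4.
Posterior ∝ λ^3e^(−5λ) · λ^10e^(−4λ) = λ^13e^(−9λ), i.e. Gamma(shape=14, rate=9).
The mode of a Gamma(a, b) with a ≥ 1 (shape–rate) is (a−1)/b = 13/9 ≈ 1.444.

λ̂_MAP = 1.444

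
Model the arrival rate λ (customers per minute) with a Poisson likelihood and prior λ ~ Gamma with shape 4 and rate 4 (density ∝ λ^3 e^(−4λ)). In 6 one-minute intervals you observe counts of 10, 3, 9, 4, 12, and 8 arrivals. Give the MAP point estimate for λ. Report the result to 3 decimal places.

Σxᵢ = 10+3+9+4+12+8 = 46, with n = 6.
Posterior ∝ λ^3e^(−4λ) · λ^46e^(−6λ) = λ^49e^(−10λ), i.e. Gamma(shape=50, rate=10).
The mode of a Gamma(a, b) with a ≥ 1 (shape–rate) is (a−1)/b = 49/10 ≈ 4.900.

λ̂_MAP = 4.900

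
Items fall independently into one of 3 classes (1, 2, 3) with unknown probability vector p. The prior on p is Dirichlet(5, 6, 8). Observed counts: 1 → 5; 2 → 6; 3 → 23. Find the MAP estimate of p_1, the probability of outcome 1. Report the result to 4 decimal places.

The posterior is Dirichlet(αᵢ + nᵢ) = Dirichlet(10, 12, 31).
For a Dirichlet(a₁,…,a_K) with all aᵢ > 1, the mode has j-th component (aⱼ − 1)/(Σaᵢ − K).
Here Σaᵢ = 53 and K = 3, so p_1 = (10 − 1)/(53 − 3) = 9/50 ≈ 0.1800.

MAP estimate: 0.1800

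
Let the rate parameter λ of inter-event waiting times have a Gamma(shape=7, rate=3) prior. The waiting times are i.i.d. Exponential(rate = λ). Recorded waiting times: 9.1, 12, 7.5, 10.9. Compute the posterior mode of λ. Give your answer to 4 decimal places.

The Exponential(rate=λ) likelihood is ∝ λ^n e^(−λΣtᵢ). Here n = 4 and Σtᵢ = 9.1 + 12 + 7.5 + 10.9 = 39.5.
Posterior ∝ λ^6e^(−3λ) · λ^4e^(−39.5λ) = λ^10e^(−42.5λ), i.e. Gamma(11, 42.5).
Mode = (a−1)/b = 10/42.5 ≈ 0.2353.

λ̂_MAP = 0.2353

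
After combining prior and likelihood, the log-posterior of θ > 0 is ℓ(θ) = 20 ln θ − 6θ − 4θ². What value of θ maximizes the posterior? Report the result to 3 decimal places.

ℓ'(θ) = 20/θ − 6 − 8θ. Setting this to zero and multiplying by θ: 8θ² + 6θ − 20 = 0.
θ = (−6 + √(6² + 4·8·20)) / (2·8) = (−6 + √676) / 16 = (−6 + 26)/16 = 5/4.
ℓ''(θ) = −20/θ² − 8 < 0, confirming a maximum.

θ̂_MAP = 1.250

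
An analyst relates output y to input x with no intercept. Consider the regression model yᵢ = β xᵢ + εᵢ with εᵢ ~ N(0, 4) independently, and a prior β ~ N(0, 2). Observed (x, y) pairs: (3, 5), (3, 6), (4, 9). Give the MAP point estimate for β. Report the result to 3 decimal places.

β̂_MAP = 1.917

log p(β | y) = −Σ(yᵢ − βxᵢ)²/(2·4) − β²/(2·2) + const.
Setting the derivative to zero: Σxᵢ(yᵢ − βxᵢ)/4 − β/2 = 0, so β = Σxᵢyᵢ / (Σxᵢ² + σ²/τ²).
Σxᵢyᵢ = 3·5 + 3·6 + 4·9 = 69; Σxᵢ² = 34; σ²/τ² = 2.
β̂_MAP = 69 / (34 + 2) = 69/36 ≈ 1.917.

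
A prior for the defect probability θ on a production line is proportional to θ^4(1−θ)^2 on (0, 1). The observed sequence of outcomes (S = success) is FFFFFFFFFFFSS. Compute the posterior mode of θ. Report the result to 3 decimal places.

θ̂_MAP = 0.316

The prior density ∝ θ^4(1−θ)^2 is the kernel of Beta(5, 3).
Data: 2 successes in 13 trials (from the sequence). The binomial likelihood contributes θ^2(1−θ)^11, so the posterior is Beta(5+2, 3+11) = Beta(7, 14).
For Beta(a, b) with a, b > 1 the mode is (a−1)/(a+b−2) = 6/19 ≈ 0.316.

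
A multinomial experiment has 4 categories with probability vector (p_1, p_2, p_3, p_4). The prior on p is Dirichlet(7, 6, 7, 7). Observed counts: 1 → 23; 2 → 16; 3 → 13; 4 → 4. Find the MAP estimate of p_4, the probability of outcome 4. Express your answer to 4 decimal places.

The posterior is Dirichlet(αᵢ + nᵢ) = Dirichlet(30, 22, 20, 11).
For a Dirichlet(a₁,…,a_K) with all aᵢ > 1, the mode has j-th component (aⱼ − 1)/(Σaᵢ − K).
Here Σaᵢ = 83 and K = 4, so p_4 = (11 − 1)/(83 − 4) = 10/79 ≈ 0.1266.

MAP estimate: 0.1266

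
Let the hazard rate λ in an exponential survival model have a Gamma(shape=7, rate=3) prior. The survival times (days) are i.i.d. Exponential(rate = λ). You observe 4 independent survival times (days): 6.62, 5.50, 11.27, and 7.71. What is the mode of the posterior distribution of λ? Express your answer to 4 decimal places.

λ̂_MAP = 0.2933

The Exponential(rate=λ) likelihood is ∝ λ^n e^(−λΣtᵢ). Here n = 4 and Σtᵢ = 6.62 + 5.50 + 11.27 + 7.71 = 31.10.
Posterior ∝ λ^6e^(−3λ) · λ^4e^(−31.10λ) = λ^10e^(−34.10λ), i.e. Gamma(11, 34.10).
Mode = (a−1)/b = 10/34.10 ≈ 0.2933.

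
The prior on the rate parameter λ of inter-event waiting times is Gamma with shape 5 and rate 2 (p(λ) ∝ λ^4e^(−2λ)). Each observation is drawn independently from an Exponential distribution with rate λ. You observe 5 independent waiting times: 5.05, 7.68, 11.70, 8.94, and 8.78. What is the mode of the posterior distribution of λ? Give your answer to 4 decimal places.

λ̂_MAP = 0.2039

The Exponential(rate=λ) likelihood is ∝ λ^n e^(−λΣtᵢ). Here n = 5 and Σtᵢ = 5.05 + 7.68 + 11.70 + 8.94 + 8.78 = 42.15.
Posterior ∝ λ^4e^(−2λ) · λ^5e^(−42.15λ) = λ^9e^(−44.15λ), i.e. Gamma(10, 44.15).
Mode = (a−1)/b = 9/44.15 ≈ 0.2039.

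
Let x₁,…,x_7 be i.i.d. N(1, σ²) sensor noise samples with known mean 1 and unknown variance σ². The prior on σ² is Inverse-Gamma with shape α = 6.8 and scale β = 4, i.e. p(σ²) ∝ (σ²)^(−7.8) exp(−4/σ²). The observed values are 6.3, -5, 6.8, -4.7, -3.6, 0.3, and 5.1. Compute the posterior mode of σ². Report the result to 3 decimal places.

Sum of squared deviations about the known mean: SS = (6.3−1)² + (-5−1)² + (6.8−1)² + (-4.7−1)² + (-3.6−1)² + (0.3−1)² + (5.1−1)² = 168.68.
The Normal likelihood contributes (σ²)^(−n/2) exp(−SS/(2σ²)), so the posterior is Inverse-Gamma(α + n/2, β + SS/2) = Inverse-Gamma(10.3, 88.34).
The mode of Inverse-Gamma(a, b) is b/(a+1) = 88.34/11.3 ≈ 7.818.

σ̂²_MAP = 7.818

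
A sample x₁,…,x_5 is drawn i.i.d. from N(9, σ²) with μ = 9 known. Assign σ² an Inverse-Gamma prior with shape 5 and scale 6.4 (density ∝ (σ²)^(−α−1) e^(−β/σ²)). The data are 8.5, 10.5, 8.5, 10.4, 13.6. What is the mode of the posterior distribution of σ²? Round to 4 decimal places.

σ̂²_MAP = 2.2747

Sum of squared deviations about the known mean: SS = (8.5−9)² + (10.5−9)² + (8.5−9)² + (10.4−9)² + (13.6−9)² = 25.87.
The Normal likelihood contributes (σ²)^(−n/2) exp(−SS/(2σ²)), so the posterior is Inverse-Gamma(α + n/2, β + SS/2) = Inverse-Gamma(7.5, 19.335).
The mode of Inverse-Gamma(a, b) is b/(a+1) = 19.335/8.5 ≈ 2.2747.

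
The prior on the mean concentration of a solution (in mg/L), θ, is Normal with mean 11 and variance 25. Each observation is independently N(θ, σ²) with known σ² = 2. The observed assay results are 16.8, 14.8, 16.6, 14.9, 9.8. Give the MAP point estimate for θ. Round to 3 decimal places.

n = 5; x̄ = (16.8 + 14.8 + 16.6 + 14.9 + 9.8)/5 = 72.9/5 = 14.58.
For a Normal prior and Normal likelihood with known variance, the posterior is Normal; its mode equals its mean, the precision-weighted average.
Prior precision 1/σ₀² = 1/25 = 0.04; data precision n/σ² = 5/2 = 2.5.
θ̂ = (0.04·11 + 2.5·14.58) / (0.04 + 2.5) = 36.89/2.54 = 3689/254 ≈ 14.524.

θ̂_MAP = 14.524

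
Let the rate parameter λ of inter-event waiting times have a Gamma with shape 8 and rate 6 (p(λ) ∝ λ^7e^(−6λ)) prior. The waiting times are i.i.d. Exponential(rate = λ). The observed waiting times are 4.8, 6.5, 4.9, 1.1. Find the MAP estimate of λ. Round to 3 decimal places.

The Exponential(rate=λ) likelihood is ∝ λ^n e^(−λΣtᵢ). Here n = 4 and Σtᵢ = 4.8 + 6.5 + 4.9 + 1.1 = 17.3.
Posterior ∝ λ^7e^(−6λ) · λ^4e^(−17.3λ) = λ^11e^(−23.3λ), i.e. Gamma(12, 23.3).
Mode = (a−1)/b = 11/23.3 ≈ 0.472.

λ̂_MAP = 0.472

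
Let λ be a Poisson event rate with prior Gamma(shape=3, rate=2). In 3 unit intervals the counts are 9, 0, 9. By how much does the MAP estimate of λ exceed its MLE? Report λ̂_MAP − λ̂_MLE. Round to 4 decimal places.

MAP − MLE = -2.0000

Σxᵢ = 18. Posterior is Gamma(21, 5); MAP = (21−1)/5 = 20/5 ≈ 4.00000.
MLE = x̄ = 18/3 ≈ 6.00000.
Difference = 20/5 − 18/3 = -2 ≈ -2.0000.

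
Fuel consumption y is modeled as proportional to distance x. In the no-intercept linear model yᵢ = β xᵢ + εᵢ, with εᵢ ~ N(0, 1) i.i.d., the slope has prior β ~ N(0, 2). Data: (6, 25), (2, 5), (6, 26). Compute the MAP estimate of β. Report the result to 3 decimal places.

log p(β | y) = −Σ(yᵢ − βxᵢ)²/(2·1) − β²/(2·2) + const.
Setting the derivative to zero: Σxᵢ(yᵢ − βxᵢ)/1 − β/2 = 0, so β = Σxᵢyᵢ / (Σxᵢ² + σ²/τ²).
Σxᵢyᵢ = 6·25 + 2·5 + 6·26 = 316; Σxᵢ² = 76; σ²/τ² = 0.5.
β̂_MAP = 316 / (76 + 0.5) = 316/76.5 ≈ 4.131.

β̂_MAP = 4.131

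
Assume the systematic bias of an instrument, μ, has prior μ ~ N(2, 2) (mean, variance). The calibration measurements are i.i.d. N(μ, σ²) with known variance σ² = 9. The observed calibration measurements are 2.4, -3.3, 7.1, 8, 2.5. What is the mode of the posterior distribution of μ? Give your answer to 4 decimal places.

μ̂_MAP = 2.7053

n = 5; x̄ = (2.4 + (-3.3) + 7.1 + 8 + 2.5)/5 = 16.7/5 = 3.34.
For a Normal prior and Normal likelihood with known variance, the posterior is Normal; its mode equals its mean, the precision-weighted average.
Prior precision 1/σ₀² = 1/2 = 0.5; data precision n/σ² = 5/9.
μ̂ = (0.5·2 + (5/9)·3.34) / (0.5 + 5/9) = (257/90)/(19/18) = 257/95 ≈ 2.7053.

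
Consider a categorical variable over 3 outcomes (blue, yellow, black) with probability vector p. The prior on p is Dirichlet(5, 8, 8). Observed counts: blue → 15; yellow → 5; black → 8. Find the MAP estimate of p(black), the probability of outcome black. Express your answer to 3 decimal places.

The posterior is Dirichlet(αᵢ + nᵢ) = Dirichlet(20, 13, 16).
For a Dirichlet(a₁,…,a_K) with all aᵢ > 1, the mode has j-th component (aⱼ − 1)/(Σaᵢ − K).
Here Σaᵢ = 49 and K = 3, so p(black) = (16 − 1)/(49 − 3) = 15/46 ≈ 0.326.

MAP estimate of p(black) = 0.326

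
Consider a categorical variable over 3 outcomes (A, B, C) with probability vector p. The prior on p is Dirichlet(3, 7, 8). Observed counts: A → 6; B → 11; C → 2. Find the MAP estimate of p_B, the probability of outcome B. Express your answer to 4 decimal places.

MAP estimate of p_B = 0.5000

The posterior is Dirichlet(αᵢ + nᵢ) = Dirichlet(9, 18, 10).
For a Dirichlet(a₁,…,a_K) with all aᵢ > 1, the mode has j-th component (aⱼ − 1)/(Σaᵢ − K).
Here Σaᵢ = 37 and K = 3, so p_B = (18 − 1)/(37 − 3) = 17/34 ≈ 0.5000.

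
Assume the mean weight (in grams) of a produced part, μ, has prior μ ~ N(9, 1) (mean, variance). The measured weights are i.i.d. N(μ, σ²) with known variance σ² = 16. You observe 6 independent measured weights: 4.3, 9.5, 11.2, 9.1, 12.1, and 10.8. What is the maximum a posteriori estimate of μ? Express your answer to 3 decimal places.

n = 6; x̄ = (4.3 + 9.5 + 11.2 + 9.1 + 12.1 + 10.8)/6 = 57/6 = 9.5.
For a Normal prior and Normal likelihood with known variance, the posterior is Normal; its mode equals its mean, the precision-weighted average.
Prior precision 1/σ₀² = 1/1 = 1; data precision n/σ² = 6/16 = 0.375.
μ̂ = (1·9 + 0.375·9.5) / (1 + 0.375) = 12.5625/1.375 = 201/22 ≈ 9.136.

μ̂_MAP = 9.136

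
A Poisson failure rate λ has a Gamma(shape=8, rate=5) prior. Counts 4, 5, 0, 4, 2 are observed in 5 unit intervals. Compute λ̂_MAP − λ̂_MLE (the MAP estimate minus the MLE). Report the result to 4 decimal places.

Σxᵢ = 15. Posterior is Gamma(23, 10); MAP = (23−1)/10 = 22/10 ≈ 2.20000.
MLE = x̄ = 15/5 ≈ 3.00000.
Difference = 22/10 − 15/5 = -4/5 ≈ -0.8000.

MAP − MLE = -0.8000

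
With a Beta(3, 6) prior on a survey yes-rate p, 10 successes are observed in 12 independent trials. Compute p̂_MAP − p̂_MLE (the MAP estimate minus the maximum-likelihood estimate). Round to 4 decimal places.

MAP − MLE = -0.2018

Posterior is Beta(13, 8); MAP = (13−1)/(21−2) = 12/19 ≈ 0.63158.
MLE ignores the prior: p̂_MLE = k/n = 10/12 ≈ 0.83333.
Difference = 12/19 − 10/12 = -23/114 ≈ -0.2018.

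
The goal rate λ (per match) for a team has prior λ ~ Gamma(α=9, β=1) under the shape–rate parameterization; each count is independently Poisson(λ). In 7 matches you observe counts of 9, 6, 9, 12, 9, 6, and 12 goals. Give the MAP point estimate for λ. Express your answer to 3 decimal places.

λ̂_MAP = 8.875

Σxᵢ = 9+6+9+12+9+6+12 = 63, with n = 7.
Posterior ∝ λ^8e^(−1λ) · λ^63e^(−7λ) = λ^71e^(−8λ), i.e. Gamma(shape=72, rate=8).
The mode of a Gamma(a, b) with a ≥ 1 (shape–rate) is (a−1)/b = 71/8 ≈ 8.875.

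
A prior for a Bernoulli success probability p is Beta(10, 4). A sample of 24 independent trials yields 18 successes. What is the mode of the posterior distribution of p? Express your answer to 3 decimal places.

p̂_MAP = 0.750

Prior: Beta(10, 4).
Data: 18 successes in 24 trials. The binomial likelihood contributes p^18(1−p)^6, so the posterior is Beta(10+18, 4+6) = Beta(28, 10).
For Beta(a, b) with a, b > 1 the mode is (a−1)/(a+b−2) = 27/36 ≈ 0.750.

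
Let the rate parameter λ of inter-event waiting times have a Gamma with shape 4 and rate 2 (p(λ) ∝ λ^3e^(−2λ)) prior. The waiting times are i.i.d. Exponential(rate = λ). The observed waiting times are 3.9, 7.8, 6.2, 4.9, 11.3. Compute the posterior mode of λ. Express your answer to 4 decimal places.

The Exponential(rate=λ) likelihood is ∝ λ^n e^(−λΣtᵢ). Here n = 5 and Σtᵢ = 3.9 + 7.8 + 6.2 + 4.9 + 11.3 = 34.1.
Posterior ∝ λ^3e^(−2λ) · λ^5e^(−34.1λ) = λ^8e^(−36.1λ), i.e. Gamma(9, 36.1).
Mode = (a−1)/b = 8/36.1 ≈ 0.2216.

λ̂_MAP = 0.2216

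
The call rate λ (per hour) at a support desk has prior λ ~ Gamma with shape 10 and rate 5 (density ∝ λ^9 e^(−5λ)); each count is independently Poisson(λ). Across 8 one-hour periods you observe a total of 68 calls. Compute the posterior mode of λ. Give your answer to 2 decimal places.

λ̂_MAP = 5.92

Σxᵢ = 68, n = 8.
Posterior ∝ λ^9e^(−5λ) · λ^68e^(−8λ) = λ^77e^(−13λ), i.e. Gamma(shape=78, rate=13).
The mode of a Gamma(a, b) with a ≥ 1 (shape–rate) is (a−1)/b = 77/13 ≈ 5.92.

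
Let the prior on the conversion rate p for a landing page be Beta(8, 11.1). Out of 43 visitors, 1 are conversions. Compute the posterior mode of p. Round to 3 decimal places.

p̂_MAP = 0.133

Prior: Beta(8, 11.1).
Data: 1 success in 43 trials. The binomial likelihood contributes p(1−p)^42, so the posterior is Beta(8+1, 11.1+42) = Beta(9, 53.1).
For Beta(a, b) with a, b > 1 the mode is (a−1)/(a+b−2) = 8/60.1 ≈ 0.133.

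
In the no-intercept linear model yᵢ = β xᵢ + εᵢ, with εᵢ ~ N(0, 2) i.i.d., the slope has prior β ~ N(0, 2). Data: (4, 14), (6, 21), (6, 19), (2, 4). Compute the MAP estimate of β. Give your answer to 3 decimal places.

log p(β | y) = −Σ(yᵢ − βxᵢ)²/(2·2) − β²/(2·2) + const.
Setting the derivative to zero: Σxᵢ(yᵢ − βxᵢ)/2 − β/2 = 0, so β = Σxᵢyᵢ / (Σxᵢ² + σ²/τ²).
Σxᵢyᵢ = 4·14 + 6·21 + 6·19 + 2·4 = 304; Σxᵢ² = 92; σ²/τ² = 1.
β̂_MAP = 304 / (92 + 1) = 304/93 ≈ 3.269.

β̂_MAP = 3.269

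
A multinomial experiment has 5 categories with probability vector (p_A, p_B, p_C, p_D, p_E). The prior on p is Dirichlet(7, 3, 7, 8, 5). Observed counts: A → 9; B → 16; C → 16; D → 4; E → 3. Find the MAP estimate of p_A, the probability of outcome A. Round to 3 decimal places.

MAP estimate of p_A = 0.205

The posterior is Dirichlet(αᵢ + nᵢ) = Dirichlet(16, 19, 23, 12, 8).
For a Dirichlet(a₁,…,a_K) with all aᵢ > 1, the mode has j-th component (aⱼ − 1)/(Σaᵢ − K).
Here Σaᵢ = 78 and K = 5, so p_A = (16 − 1)/(78 − 5) = 15/73 ≈ 0.205.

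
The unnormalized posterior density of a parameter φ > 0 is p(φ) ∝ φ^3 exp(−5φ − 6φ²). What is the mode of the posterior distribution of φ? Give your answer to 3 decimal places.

φ̂_MAP = 0.333

ℓ'(φ) = 3/φ − 5 − 12φ. Setting this to zero and multiplying by φ: 12φ² + 5φ − 3 = 0.
φ = (−5 + √(5² + 4·12·3)) / (2·12) = (−5 + √169) / 24 = (−5 + 13)/24 = 1/3.
ℓ''(φ) = −3/φ² − 12 < 0, confirming a maximum.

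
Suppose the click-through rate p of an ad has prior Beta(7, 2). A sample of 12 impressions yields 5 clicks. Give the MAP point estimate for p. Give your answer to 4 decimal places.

Prior: Beta(7, 2).
Data: 5 successes in 12 trials. The binomial likelihood contributes p^5(1−p)^7, so the posterior is Beta(7+5, 2+7) = Beta(12, 9).
For Beta(a, b) with a, b > 1 the mode is (a−1)/(a+b−2) = 11/19 ≈ 0.5789.

p̂_MAP = 0.5789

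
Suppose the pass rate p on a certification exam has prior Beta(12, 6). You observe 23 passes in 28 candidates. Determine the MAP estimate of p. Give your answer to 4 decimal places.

p̂_MAP = 0.7727

Prior: Beta(12, 6).
Data: 23 successes in 28 trials. The binomial likelihood contributes p^23(1−p)^5, so the posterior is Beta(12+23, 6+5) = Beta(35, 11).
For Beta(a, b) with a, b > 1 the mode is (a−1)/(a+b−2) = 34/44 ≈ 0.7727.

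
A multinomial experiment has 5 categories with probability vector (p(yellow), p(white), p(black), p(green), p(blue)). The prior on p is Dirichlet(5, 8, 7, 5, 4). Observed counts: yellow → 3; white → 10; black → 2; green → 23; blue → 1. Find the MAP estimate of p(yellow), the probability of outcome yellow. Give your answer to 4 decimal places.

The posterior is Dirichlet(αᵢ + nᵢ) = Dirichlet(8, 18, 9, 28, 5).
For a Dirichlet(a₁,…,a_K) with all aᵢ > 1, the mode has j-th component (aⱼ − 1)/(Σaᵢ − K).
Here Σaᵢ = 68 and K = 5, so p(yellow) = (8 − 1)/(68 − 5) = 7/63 ≈ 0.1111.

MAP estimate of p(yellow) = 0.1111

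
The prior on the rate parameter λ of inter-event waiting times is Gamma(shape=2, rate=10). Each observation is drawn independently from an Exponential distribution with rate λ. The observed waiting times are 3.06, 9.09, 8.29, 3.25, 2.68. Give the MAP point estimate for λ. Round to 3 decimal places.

The Exponential(rate=λ) likelihood is ∝ λ^n e^(−λΣtᵢ). Here n = 5 and Σtᵢ = 3.06 + 9.09 + 8.29 + 3.25 + 2.68 = 26.37.
Posterior ∝ λe^(−10λ) · λ^5e^(−26.37λ) = λ^6e^(−36.37λ), i.e. Gamma(7, 36.37).
Mode = (a−1)/b = 6/36.37 ≈ 0.165.

λ̂_MAP = 0.165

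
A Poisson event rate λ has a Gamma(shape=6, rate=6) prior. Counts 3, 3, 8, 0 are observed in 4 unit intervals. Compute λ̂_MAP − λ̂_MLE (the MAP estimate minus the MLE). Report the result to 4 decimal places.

MAP − MLE = -1.6000

Σxᵢ = 14. Posterior is Gamma(20, 10); MAP = (20−1)/10 = 19/10 ≈ 1.90000.
MLE = x̄ = 14/4 ≈ 3.50000.
Difference = 19/10 − 14/4 = -8/5 ≈ -1.6000.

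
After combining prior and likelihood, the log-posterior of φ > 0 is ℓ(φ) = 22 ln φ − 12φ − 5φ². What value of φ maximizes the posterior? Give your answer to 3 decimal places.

φ̂_MAP = 1.000

ℓ'(φ) = 22/φ − 12 − 10φ. Setting this to zero and multiplying by φ: 10φ² + 12φ − 22 = 0.
φ = (−12 + √(12² + 4·10·22)) / (2·10) = (−12 + √1024) / 20 = (−12 + 32)/20 = 1.
ℓ''(φ) = −22/φ² − 10 < 0, confirming a maximum.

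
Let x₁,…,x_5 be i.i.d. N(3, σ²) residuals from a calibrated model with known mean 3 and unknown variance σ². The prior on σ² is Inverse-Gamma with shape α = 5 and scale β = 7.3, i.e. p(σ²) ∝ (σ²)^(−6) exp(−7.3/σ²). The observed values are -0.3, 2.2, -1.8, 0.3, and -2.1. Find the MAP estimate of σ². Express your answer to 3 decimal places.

σ̂²_MAP = 4.851

Sum of squared deviations about the known mean: SS = (-0.3−3)² + (2.2−3)² + (-1.8−3)² + (0.3−3)² + (-2.1−3)² = 67.87.
The Normal likelihood contributes (σ²)^(−n/2) exp(−SS/(2σ²)), so the posterior is Inverse-Gamma(α + n/2, β + SS/2) = Inverse-Gamma(7.5, 41.235).
The mode of Inverse-Gamma(a, b) is b/(a+1) = 41.235/8.5 ≈ 4.851.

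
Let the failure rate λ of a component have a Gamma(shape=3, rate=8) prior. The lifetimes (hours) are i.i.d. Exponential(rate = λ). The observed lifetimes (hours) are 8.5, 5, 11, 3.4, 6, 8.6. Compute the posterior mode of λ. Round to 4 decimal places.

The Exponential(rate=λ) likelihood is ∝ λ^n e^(−λΣtᵢ). Here n = 6 and Σtᵢ = 8.5 + 5 + 11 + 3.4 + 6 + 8.6 = 42.5.
Posterior ∝ λ^2e^(−8λ) · λ^6e^(−42.5λ) = λ^8e^(−50.5λ), i.e. Gamma(9, 50.5).
Mode = (a−1)/b = 8/50.5 ≈ 0.1584.

λ̂_MAP = 0.1584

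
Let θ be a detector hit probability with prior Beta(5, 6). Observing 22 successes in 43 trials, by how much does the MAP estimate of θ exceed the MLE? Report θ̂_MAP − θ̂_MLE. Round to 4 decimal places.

MAP − MLE = -0.0116

Posterior is Beta(27, 27); MAP = (27−1)/(54−2) = 26/52 ≈ 0.50000.
MLE ignores the prior: θ̂_MLE = k/n = 22/43 ≈ 0.51163.
Difference = 26/52 − 22/43 = -1/86 ≈ -0.0116.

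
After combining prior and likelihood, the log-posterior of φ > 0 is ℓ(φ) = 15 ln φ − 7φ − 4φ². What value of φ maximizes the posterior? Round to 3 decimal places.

φ̂_MAP = 1.000

ℓ'(φ) = 15/φ − 7 − 8φ. Setting this to zero and multiplying by φ: 8φ² + 7φ − 15 = 0.
φ = (−7 + √(7² + 4·8·15)) / (2·8) = (−7 + √529) / 16 = (−7 + 23)/16 = 1.
ℓ''(φ) = −15/φ² − 8 < 0, confirming a maximum.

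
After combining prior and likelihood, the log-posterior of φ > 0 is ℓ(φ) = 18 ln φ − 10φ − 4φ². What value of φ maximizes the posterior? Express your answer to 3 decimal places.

ℓ'(φ) = 18/φ − 10 − 8φ. Setting this to zero and multiplying by φ: 8φ² + 10φ − 18 = 0.
φ = (−10 + √(10² + 4·8·18)) / (2·8) = (−10 + √676) / 16 = (−10 + 26)/16 = 1.
ℓ''(φ) = −18/φ² − 8 < 0, confirming a maximum.

φ̂_MAP = 1.000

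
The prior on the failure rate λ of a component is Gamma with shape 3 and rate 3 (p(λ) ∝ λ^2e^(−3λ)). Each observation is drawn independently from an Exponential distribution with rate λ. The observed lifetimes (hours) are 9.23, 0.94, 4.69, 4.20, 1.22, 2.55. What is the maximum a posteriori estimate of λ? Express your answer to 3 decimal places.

λ̂_MAP = 0.310

The Exponential(rate=λ) likelihood is ∝ λ^n e^(−λΣtᵢ). Here n = 6 and Σtᵢ = 9.23 + 0.94 + 4.69 + 4.20 + 1.22 + 2.55 = 22.83.
Posterior ∝ λ^2e^(−3λ) · λ^6e^(−22.83λ) = λ^8e^(−25.83λ), i.e. Gamma(9, 25.83).
Mode = (a−1)/b = 8/25.83 ≈ 0.310.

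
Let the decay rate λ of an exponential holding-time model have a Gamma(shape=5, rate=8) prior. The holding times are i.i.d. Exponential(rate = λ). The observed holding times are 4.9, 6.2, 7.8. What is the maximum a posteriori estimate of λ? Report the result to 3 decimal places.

λ̂_MAP = 0.260

The Exponential(rate=λ) likelihood is ∝ λ^n e^(−λΣtᵢ). Here n = 3 and Σtᵢ = 4.9 + 6.2 + 7.8 = 18.9.
Posterior ∝ λ^4e^(−8λ) · λ^3e^(−18.9λ) = λ^7e^(−26.9λ), i.e. Gamma(8, 26.9).
Mode = (a−1)/b = 7/26.9 ≈ 0.260.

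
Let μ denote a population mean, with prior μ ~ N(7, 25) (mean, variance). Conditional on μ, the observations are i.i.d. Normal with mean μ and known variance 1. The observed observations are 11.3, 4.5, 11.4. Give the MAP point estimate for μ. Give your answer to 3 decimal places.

μ̂_MAP = 9.039

n = 3; x̄ = (11.3 + 4.5 + 11.4)/3 = 27.2/3 = 136/15 ≈ 9.0667.
For a Normal prior and Normal likelihood with known variance, the posterior is Normal; its mode equals its mean, the precision-weighted average.
Prior precision 1/σ₀² = 1/25 = 0.04; data precision n/σ² = 3/1 = 3.
μ̂ = (0.04·7 + 3·(136/15)) / (0.04 + 3) = 27.48/3.04 = 687/76 ≈ 9.039.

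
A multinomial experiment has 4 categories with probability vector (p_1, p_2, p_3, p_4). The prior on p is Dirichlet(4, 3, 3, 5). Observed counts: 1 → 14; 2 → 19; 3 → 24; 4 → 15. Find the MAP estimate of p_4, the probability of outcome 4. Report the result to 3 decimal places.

MAP estimate: 0.229

The posterior is Dirichlet(αᵢ + nᵢ) = Dirichlet(18, 22, 27, 20).
For a Dirichlet(a₁,…,a_K) with all aᵢ > 1, the mode has j-th component (aⱼ − 1)/(Σaᵢ − K).
Here Σaᵢ = 87 and K = 4, so p_4 = (20 − 1)/(87 − 4) = 19/83 ≈ 0.229.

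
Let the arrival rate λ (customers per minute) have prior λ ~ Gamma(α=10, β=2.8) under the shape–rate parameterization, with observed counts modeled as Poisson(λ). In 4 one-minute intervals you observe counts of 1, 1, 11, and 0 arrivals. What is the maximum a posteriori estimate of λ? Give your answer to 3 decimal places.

λ̂_MAP = 3.235

Σxᵢ = 1+1+11+0 = 13, with n = 4.
Posterior ∝ λ^9e^(−2.8λ) · λ^13e^(−4λ) = λ^22e^(−6.8λ), i.e. Gamma(shape=23, rate=6.8).
The mode of a Gamma(a, b) with a ≥ 1 (shape–rate) is (a−1)/b = 22/6.8 ≈ 3.235.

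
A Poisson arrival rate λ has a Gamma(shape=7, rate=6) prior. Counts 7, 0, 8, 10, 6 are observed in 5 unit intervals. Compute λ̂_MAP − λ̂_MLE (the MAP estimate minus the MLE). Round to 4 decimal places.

MAP − MLE = -2.8364

Σxᵢ = 31. Posterior is Gamma(38, 11); MAP = (38−1)/11 = 37/11 ≈ 3.36364.
MLE = x̄ = 31/5 ≈ 6.20000.
Difference = 37/11 − 31/5 = -156/55 ≈ -2.8364.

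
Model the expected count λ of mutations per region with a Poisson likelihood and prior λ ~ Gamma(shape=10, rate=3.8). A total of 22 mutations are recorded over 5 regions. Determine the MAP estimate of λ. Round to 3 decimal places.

λ̂_MAP = 3.523

Σxᵢ = 22, n = 5.
Posterior ∝ λ^9e^(−3.8λ) · λ^22e^(−5λ) = λ^31e^(−8.8λ), i.e. Gamma(shape=32, rate=8.8).
The mode of a Gamma(a, b) with a ≥ 1 (shape–rate) is (a−1)/b = 31/8.8 ≈ 3.523.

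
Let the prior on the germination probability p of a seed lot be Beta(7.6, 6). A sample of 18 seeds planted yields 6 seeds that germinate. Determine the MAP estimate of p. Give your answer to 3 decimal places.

p̂_MAP = 0.426

Prior: Beta(7.6, 6).
Data: 6 successes in 18 trials. The binomial likelihood contributes p^6(1−p)^12, so the posterior is Beta(7.6+6, 6+12) = Beta(13.6, 18).
For Beta(a, b) with a, b > 1 the mode is (a−1)/(a+b−2) = 12.6/29.6 ≈ 0.426.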